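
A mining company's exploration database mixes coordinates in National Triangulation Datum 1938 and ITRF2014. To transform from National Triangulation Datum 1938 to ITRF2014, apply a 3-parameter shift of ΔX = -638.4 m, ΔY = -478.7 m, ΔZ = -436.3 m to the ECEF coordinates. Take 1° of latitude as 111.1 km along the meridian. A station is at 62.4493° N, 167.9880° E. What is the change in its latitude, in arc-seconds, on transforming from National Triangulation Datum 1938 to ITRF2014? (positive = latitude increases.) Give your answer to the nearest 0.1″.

sin φ = 0.886602, cos φ = 0.462533, sin λ = 0.208117, cos λ = -0.978104.
North component: ΔN = −sin φ cos λ·ΔX − sin φ sin λ·ΔY + cos φ·ΔZ = −(0.886602)(-0.978104)(-638.4) − (0.886602)(0.208117)(-478.7) + (0.462533)(-436.3) = -667.09 m.
1° of latitude spans 111100 m, so Δφ = -667.09 / 111100 × 3600 = -21.616″.

Δφ = -21.6″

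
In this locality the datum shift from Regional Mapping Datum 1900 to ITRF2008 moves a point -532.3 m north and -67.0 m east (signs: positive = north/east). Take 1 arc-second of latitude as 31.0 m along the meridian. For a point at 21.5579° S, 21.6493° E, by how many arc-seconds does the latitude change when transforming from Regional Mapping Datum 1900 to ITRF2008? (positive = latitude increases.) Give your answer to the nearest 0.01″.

1″ of latitude = 31.00 m, so Δφ = -532.3 / 31.00 = -17.171″.

Δφ = -17.17″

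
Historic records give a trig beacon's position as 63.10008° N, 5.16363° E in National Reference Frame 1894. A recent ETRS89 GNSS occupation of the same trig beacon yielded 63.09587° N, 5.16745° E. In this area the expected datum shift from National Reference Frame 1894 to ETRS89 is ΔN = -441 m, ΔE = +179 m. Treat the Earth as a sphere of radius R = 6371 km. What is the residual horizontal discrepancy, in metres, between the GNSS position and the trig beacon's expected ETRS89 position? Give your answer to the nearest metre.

30 m

Observed coordinate differences: Δφ = -0.00421°, Δλ = +0.00382°.
Converting to metres (1° lat = 111195 m, cos φ = 0.452433): observed ΔN = -468.1 m, observed ΔE = 192.2 m.
Subtracting the expected shift leaves a residual of -468.1 − (-441) = -27.1 m north and 192.2 − (179) = 13.2 m east.
Residual distance = √((-27.1)² + 13.2²) = 30.2 m.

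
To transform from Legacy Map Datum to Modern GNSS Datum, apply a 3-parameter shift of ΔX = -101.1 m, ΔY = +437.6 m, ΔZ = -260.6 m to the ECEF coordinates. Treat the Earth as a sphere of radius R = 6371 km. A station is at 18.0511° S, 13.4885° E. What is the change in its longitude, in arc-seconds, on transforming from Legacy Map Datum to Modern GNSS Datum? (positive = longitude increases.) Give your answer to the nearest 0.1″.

Δλ = 15.3″

sin φ = -0.309865, cos φ = 0.950781, sin λ = 0.233250, cos λ = 0.972417.
East component: ΔE = −sin λ·ΔX + cos λ·ΔY = −(0.233250)(-101.1) + (0.972417)(437.6) = 449.11 m.
1° of latitude spans πR/180 = 111195 m; at latitude φ, 1° of longitude spans that × cos φ = 105722.0 m, so Δλ = 449.11 / 105722.0 × 3600 = 15.293″.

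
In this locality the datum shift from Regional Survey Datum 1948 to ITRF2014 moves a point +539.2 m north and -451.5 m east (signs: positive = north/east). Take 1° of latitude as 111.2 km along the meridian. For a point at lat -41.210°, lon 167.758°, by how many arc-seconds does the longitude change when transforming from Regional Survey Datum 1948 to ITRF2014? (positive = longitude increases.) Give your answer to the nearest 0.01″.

At latitude -41.210°, cos φ = 0.752300.
1° of longitude at this latitude = 111.2 × cos φ = 83.66 km, so Δλ = -451.5 / 83655.8 = -0.0053971° = -19.430″.

Δλ = -19.43″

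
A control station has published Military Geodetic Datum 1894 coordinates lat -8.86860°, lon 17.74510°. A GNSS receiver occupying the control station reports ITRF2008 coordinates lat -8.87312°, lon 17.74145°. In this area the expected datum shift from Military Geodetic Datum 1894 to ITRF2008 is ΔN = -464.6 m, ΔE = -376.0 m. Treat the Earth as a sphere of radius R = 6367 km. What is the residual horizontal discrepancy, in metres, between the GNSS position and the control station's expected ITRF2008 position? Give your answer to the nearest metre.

45 m

Observed coordinate differences: Δφ = -0.00452°, Δλ = -0.00365°.
Converting to metres (1° lat = 111125 m, cos φ = 0.988045): observed ΔN = -502.3 m, observed ΔE = -400.8 m.
Subtracting the expected shift leaves a residual of -502.3 − (-464.6) = -37.7 m north and -400.8 − (-376.0) = -24.8 m east.
Residual distance = √((-37.7)² + (-24.8)²) = 45.1 m.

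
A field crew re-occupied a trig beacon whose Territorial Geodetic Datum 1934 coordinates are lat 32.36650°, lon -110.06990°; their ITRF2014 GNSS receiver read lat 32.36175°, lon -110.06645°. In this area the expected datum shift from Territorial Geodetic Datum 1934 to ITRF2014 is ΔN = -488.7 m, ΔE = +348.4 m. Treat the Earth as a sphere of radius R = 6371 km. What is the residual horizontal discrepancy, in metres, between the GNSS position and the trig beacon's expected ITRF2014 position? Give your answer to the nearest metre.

46 m

Observed coordinate differences: Δφ = -0.00475°, Δλ = +0.00345°.
Converting to metres (1° lat = 111195 m, cos φ = 0.844641): observed ΔN = -528.2 m, observed ΔE = 324.0 m.
Subtracting the expected shift leaves a residual of -528.2 − (-488.7) = -39.5 m north and 324.0 − (348.4) = -24.4 m east.
Residual distance = √((-39.5)² + (-24.4)²) = 46.4 m.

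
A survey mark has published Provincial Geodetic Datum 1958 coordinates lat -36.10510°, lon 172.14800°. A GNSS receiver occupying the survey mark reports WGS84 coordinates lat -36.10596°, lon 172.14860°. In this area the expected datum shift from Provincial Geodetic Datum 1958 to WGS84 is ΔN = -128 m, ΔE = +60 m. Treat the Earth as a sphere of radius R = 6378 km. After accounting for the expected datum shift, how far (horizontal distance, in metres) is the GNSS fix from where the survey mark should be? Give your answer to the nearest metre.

33 m

Observed coordinate differences: Δφ = -0.00086°, Δλ = +0.00060°.
Converting to metres (1° lat = 111317 m, cos φ = 0.807937): observed ΔN = -95.7 m, observed ΔE = 54.0 m.
Subtracting the expected shift leaves a residual of -95.7 − (-128) = 32.3 m north and 54.0 − (60) = -6.0 m east.
Residual distance = √(32.3² + (-6.0)²) = 32.8 m.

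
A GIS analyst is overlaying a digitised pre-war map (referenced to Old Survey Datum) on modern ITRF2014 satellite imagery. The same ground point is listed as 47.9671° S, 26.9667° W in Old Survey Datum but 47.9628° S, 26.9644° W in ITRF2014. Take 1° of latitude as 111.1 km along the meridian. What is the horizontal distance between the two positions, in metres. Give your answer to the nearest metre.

507 m

Δφ = -47.9628° − -47.9671° = +0.0043°; Δλ = -26.9644° − -26.9667° = +0.0023°.
ΔN = Δφ × 111100 = 477.7 m; ΔE = Δλ × 111100 × cos(-47.9671°) = +0.0023 × 111100 × 0.669557 = 171.1 m.
Distance = √(ΔE² + ΔN²) = √(171.1² + 477.7²) = 507.4 m.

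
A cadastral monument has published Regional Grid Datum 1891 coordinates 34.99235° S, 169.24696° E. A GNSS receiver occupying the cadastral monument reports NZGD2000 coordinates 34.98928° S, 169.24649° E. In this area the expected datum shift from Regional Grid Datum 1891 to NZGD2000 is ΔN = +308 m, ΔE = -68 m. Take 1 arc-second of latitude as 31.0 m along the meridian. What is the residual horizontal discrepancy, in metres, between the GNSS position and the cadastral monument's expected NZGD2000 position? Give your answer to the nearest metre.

Observed coordinate differences: Δφ = +0.00307°, Δλ = -0.00047°.
Converting to metres (1° lat = 111600 m, cos φ = 0.819229): observed ΔN = 342.6 m, observed ΔE = -43.0 m.
Subtracting the expected shift leaves a residual of 342.6 − (308) = 34.6 m north and -43.0 − (-68) = 25.0 m east.
Residual distance = √(34.6² + 25.0²) = 42.7 m.

43 m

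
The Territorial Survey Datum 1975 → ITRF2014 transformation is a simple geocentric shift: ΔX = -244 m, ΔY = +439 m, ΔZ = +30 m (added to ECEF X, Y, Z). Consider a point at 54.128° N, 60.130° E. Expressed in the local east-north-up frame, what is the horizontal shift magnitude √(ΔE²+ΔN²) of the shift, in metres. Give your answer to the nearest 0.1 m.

At φ = 54.128°, λ = 60.130°: sin φ = 0.810328, cos φ = 0.585976, sin λ = 0.867158, cos λ = 0.498034.
ΔE = −sin λ·ΔX + cos λ·ΔY = −(0.867158)·(-244) + (0.498034)·(439) = 430.22 m.
ΔN = −sin φ cos λ·ΔX − sin φ sin λ·ΔY + cos φ·ΔZ = −(0.810328)(0.498034)(-244) − (0.810328)(0.867158)(439) + (0.585976)(30) = -192.43 m.
Horizontal magnitude = √(ΔE² + ΔN²) = √(430.22² + (-192.43)²) = 471.30 m.

471.3 m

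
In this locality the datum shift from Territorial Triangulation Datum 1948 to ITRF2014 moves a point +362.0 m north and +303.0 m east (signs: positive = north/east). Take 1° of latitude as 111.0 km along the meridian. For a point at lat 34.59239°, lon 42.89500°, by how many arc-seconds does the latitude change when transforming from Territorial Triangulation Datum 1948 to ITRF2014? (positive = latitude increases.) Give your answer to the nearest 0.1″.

Δφ = 11.7″

1° of latitude = 111.0 km, so Δφ = 362.0 / 111000 = 0.0032613° = 11.741″.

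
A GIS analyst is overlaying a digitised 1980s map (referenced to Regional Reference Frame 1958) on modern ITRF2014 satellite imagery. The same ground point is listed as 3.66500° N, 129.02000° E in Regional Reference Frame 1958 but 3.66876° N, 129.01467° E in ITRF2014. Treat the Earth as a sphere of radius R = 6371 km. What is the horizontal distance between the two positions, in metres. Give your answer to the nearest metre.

Δφ = 3.66876° − 3.66500° = +0.00376°; Δλ = 129.01467° − 129.02000° = -0.00533°.
1° along a meridian = πR/180 = 111195 m.
ΔN = Δφ × 111195 = 418.1 m; ΔE = Δλ × 111195 × cos(3.66500°) = -0.00533 × 111195 × 0.997955 = -591.5 m.
Distance = √(ΔE² + ΔN²) = √((-591.5)² + 418.1²) = 724.3 m.

724 m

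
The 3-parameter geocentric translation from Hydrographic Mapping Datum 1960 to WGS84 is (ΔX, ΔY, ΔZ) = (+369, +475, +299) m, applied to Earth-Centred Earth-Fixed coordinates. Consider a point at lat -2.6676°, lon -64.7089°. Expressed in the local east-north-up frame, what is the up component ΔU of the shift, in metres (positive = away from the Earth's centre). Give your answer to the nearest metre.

ΔU = -285 m

At φ = -2.6676°, λ = -64.7089°: sin φ = -0.046542, cos φ = 0.998916, sin λ = -0.904149, cos λ = 0.427217.
ΔU = cos φ cos λ·ΔX + cos φ sin λ·ΔY + sin φ·ΔZ = (0.998916)(0.427217)(369) + (0.998916)(-0.904149)(475) + (-0.046542)(299) = -285.45 m.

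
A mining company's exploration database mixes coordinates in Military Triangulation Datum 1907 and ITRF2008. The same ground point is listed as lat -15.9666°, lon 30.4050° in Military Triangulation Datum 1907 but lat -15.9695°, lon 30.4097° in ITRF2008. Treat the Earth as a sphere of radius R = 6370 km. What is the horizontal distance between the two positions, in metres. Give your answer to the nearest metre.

Δφ = -15.9695° − -15.9666° = -0.0029°; Δλ = 30.4097° − 30.4050° = +0.0047°.
1° along a meridian = πR/180 = 111177 m.
ΔN = Δφ × 111177 = -322.4 m; ΔE = Δλ × 111177 × cos(-15.9666°) = +0.0047 × 111177 × 0.961422 = 502.4 m.
Distance = √(ΔE² + ΔN²) = √(502.4² + (-322.4)²) = 596.9 m.

597 m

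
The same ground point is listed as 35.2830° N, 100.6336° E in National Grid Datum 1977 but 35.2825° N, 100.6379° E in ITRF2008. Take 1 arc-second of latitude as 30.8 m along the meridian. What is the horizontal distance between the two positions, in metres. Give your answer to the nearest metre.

393 m

Δφ = 35.2825° − 35.2830° = -0.0005°; Δλ = 100.6379° − 100.6336° = +0.0043°.
1° of latitude = 3600 × 30.80 = 110880 m.
ΔN = Δφ × 110880 = -55.4 m; ΔE = Δλ × 110880 × cos(35.2830°) = +0.0043 × 110880 × 0.816309 = 389.2 m.
Distance = √(ΔE² + ΔN²) = √(389.2² + (-55.4)²) = 393.1 m.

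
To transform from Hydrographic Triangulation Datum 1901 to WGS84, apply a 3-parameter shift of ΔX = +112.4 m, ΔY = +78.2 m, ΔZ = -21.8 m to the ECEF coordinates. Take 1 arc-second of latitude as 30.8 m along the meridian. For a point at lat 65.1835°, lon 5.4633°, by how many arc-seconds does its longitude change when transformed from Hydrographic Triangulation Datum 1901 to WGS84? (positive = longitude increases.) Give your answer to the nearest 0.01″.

sin φ = 0.907657, cos φ = 0.419713, sin λ = 0.095208, cos λ = 0.995457.
East component: ΔE = −sin λ·ΔX + cos λ·ΔY = −(0.095208)(112.4) + (0.995457)(78.2) = 67.14 m.
1° of latitude spans 3600 × 30.80 = 110880 m; at latitude φ, 1° of longitude spans that × cos φ = 46537.8 m, so Δλ = 67.14 / 46537.8 × 3600 = 5.194″.

Δλ = 5.19″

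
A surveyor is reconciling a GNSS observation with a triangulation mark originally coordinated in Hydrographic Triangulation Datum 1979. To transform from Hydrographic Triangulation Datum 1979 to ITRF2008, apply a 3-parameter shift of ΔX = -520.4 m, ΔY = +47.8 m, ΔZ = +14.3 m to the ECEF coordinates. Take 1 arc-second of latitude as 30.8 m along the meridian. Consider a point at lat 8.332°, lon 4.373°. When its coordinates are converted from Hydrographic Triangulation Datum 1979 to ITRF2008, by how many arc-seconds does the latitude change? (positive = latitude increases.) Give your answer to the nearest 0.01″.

sin φ = 0.144909, cos φ = 0.989445, sin λ = 0.076249, cos λ = 0.997089.
North component: ΔN = −sin φ cos λ·ΔX − sin φ sin λ·ΔY + cos φ·ΔZ = −(0.144909)(0.997089)(-520.4) − (0.144909)(0.076249)(47.8) + (0.989445)(14.3) = 88.81 m.
1° of latitude spans 3600 × 30.80 = 110880 m, so Δφ = 88.81 / 110880 × 3600 = 2.884″.

Δφ = 2.88″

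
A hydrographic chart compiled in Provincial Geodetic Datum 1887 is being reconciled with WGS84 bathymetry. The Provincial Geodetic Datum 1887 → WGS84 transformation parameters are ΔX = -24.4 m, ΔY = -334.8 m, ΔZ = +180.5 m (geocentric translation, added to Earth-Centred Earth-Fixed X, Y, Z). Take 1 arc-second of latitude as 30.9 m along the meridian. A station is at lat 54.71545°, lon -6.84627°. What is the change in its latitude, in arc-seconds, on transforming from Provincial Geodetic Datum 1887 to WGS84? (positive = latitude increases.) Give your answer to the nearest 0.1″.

Δφ = 3.0″

sin φ = 0.816293, cos φ = 0.577638, sin λ = -0.119206, cos λ = 0.992870.
North component: ΔN = −sin φ cos λ·ΔX − sin φ sin λ·ΔY + cos φ·ΔZ = −(0.816293)(0.992870)(-24.4) − (0.816293)(-0.119206)(-334.8) + (0.577638)(180.5) = 91.46 m.
1° of latitude spans 3600 × 30.90 = 111240 m, so Δφ = 91.46 / 111240 × 3600 = 2.960″.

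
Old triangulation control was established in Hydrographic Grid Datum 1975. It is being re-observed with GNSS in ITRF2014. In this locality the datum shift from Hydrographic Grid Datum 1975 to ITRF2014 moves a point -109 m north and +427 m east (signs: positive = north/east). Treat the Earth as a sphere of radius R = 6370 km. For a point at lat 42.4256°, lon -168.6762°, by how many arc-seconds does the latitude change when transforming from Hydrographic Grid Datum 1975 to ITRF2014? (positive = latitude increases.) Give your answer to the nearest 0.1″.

On a sphere of radius R, 1 rad of latitude = R, so Δφ = ΔN / R = -109.0 / 6370000 = -1.7111e-05 rad = -3.529″.

Δφ = -3.5″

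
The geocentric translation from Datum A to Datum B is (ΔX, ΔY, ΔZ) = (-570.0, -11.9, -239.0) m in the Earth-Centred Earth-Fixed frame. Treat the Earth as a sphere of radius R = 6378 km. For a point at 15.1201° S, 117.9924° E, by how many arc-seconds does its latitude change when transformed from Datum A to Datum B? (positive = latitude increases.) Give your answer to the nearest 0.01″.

Δφ = -5.29″

sin φ = -0.260843, cos φ = 0.965381, sin λ = 0.883010, cos λ = -0.469354.
North component: ΔN = −sin φ cos λ·ΔX − sin φ sin λ·ΔY + cos φ·ΔZ = −(-0.260843)(-0.469354)(-570.0) − (-0.260843)(0.883010)(-11.9) + (0.965381)(-239.0) = -163.68 m.
1° of latitude spans πR/180 = 111317 m, so Δφ = -163.68 / 111317 × 3600 = -5.294″.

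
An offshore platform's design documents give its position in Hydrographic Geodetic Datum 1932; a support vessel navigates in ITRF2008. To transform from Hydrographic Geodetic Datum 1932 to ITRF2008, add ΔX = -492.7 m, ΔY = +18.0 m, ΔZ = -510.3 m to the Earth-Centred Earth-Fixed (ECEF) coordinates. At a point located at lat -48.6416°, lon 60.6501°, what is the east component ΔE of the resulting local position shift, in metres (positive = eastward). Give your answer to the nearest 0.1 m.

The local east axis at (φ, λ) is (−sin λ, cos λ, 0), so ΔE = −sin(60.6501°)·(-492.7) + cos(60.6501°)·18.0 = 438.28 m.

ΔE = 438.3 m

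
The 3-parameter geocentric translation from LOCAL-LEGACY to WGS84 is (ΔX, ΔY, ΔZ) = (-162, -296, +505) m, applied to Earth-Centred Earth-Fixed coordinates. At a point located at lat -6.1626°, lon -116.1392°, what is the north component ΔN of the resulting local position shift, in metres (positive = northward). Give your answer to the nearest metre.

ΔN = 538 m

At φ = -6.1626°, λ = -116.1392°: sin φ = -0.107350, cos φ = 0.994221, sin λ = -0.897726, cos λ = -0.440553.
ΔN = −sin φ cos λ·ΔX − sin φ sin λ·ΔY + cos φ·ΔZ = −(-0.107350)(-0.440553)(-162) − (-0.107350)(-0.897726)(-296) + (0.994221)(505) = 538.27 m.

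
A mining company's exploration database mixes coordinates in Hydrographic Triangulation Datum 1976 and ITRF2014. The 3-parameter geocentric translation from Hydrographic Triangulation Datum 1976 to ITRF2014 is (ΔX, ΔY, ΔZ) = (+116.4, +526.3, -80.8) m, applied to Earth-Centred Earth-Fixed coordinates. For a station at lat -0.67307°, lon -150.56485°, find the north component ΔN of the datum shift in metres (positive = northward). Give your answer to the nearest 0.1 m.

ΔN = -85.0 m

At φ = -0.67307°, λ = -150.56485°: sin φ = -0.011747, cos φ = 0.999931, sin λ = -0.491438, cos λ = -0.870912.
ΔN = −sin φ cos λ·ΔX − sin φ sin λ·ΔY + cos φ·ΔZ = −(-0.011747)(-0.870912)(116.4) − (-0.011747)(-0.491438)(526.3) + (0.999931)(-80.8) = -85.02 m.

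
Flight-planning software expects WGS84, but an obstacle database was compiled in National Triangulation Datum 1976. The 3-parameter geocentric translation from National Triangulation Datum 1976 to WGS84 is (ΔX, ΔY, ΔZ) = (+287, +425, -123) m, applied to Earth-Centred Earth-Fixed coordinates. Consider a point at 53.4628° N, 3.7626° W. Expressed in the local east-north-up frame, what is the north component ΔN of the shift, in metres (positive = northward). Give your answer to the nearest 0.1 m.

ΔN = -280.9 m

At φ = 53.4628°, λ = -3.7626°: sin φ = 0.803470, cos φ = 0.595345, sin λ = -0.065623, cos λ = 0.997845.
ΔN = −sin φ cos λ·ΔX − sin φ sin λ·ΔY + cos φ·ΔZ = −(0.803470)(0.997845)(287) − (0.803470)(-0.065623)(425) + (0.595345)(-123) = -280.92 m.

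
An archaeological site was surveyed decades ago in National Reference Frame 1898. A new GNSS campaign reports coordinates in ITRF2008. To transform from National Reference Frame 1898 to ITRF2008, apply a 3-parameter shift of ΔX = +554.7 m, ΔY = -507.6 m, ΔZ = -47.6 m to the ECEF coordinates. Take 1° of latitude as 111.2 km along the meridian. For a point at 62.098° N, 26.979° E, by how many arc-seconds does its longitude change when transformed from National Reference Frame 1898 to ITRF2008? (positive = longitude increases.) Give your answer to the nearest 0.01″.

sin φ = 0.883749, cos φ = 0.467961, sin λ = 0.453664, cos λ = 0.891173.
East component: ΔE = −sin λ·ΔX + cos λ·ΔY = −(0.453664)(554.7) + (0.891173)(-507.6) = -704.01 m.
1° of latitude spans 111200 m; at latitude φ, 1° of longitude spans that × cos φ = 52037.2 m, so Δλ = -704.01 / 52037.2 × 3600 = -48.704″.

Δλ = -48.70″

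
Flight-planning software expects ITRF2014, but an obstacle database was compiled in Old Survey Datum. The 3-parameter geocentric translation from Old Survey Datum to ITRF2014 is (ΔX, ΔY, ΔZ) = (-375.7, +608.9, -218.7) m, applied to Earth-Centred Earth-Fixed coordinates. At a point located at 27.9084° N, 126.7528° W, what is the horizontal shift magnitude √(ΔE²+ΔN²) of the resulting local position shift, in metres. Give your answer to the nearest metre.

669 m

The local east axis at (φ, λ) is (−sin λ, cos λ, 0), so ΔE = −sin(-126.7528°)·(-375.7) + cos(-126.7528°)·608.9 = -665.36 m.
The local north axis is (−sin φ cos λ, −sin φ sin λ, cos φ), giving ΔN = -105.222 + 228.350 − 193.265 = -70.14 m.
Horizontal magnitude = √(ΔE² + ΔN²) = √((-665.36)² + (-70.14)²) = 669.05 m.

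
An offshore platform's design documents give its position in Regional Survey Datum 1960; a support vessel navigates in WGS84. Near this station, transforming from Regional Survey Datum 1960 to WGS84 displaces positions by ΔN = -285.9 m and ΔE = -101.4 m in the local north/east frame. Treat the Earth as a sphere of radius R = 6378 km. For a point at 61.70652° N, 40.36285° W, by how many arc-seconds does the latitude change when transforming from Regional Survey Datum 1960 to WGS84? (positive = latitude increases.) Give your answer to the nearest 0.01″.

On a sphere of radius R, 1 rad of latitude = R, so Δφ = ΔN / R = -285.9 / 6378000 = -4.4826e-05 rad = -9.246″.

Δφ = -9.25″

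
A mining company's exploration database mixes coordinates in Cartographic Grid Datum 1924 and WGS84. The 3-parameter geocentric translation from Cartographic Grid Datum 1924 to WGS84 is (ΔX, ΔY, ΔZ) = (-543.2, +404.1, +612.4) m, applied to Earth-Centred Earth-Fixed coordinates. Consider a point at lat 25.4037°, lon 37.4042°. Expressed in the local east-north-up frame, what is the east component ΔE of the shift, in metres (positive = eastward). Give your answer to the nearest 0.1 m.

ΔE = 651.0 m

The local east axis at (φ, λ) is (−sin λ, cos λ, 0), so ΔE = −sin(37.4042°)·(-543.2) + cos(37.4042°)·404.1 = 650.96 m.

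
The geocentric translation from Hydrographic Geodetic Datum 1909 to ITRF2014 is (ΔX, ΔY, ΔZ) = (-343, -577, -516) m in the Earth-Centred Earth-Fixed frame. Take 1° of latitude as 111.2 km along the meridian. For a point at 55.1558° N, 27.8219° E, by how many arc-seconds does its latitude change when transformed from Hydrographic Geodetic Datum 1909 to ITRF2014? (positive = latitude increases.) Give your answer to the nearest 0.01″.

sin φ = 0.820709, cos φ = 0.571347, sin λ = 0.466725, cos λ = 0.884403.
North component: ΔN = −sin φ cos λ·ΔX − sin φ sin λ·ΔY + cos φ·ΔZ = −(0.820709)(0.884403)(-343) − (0.820709)(0.466725)(-577) + (0.571347)(-516) = 175.16 m.
1° of latitude spans 111200 m, so Δφ = 175.16 / 111200 × 3600 = 5.671″.

Δφ = 5.67″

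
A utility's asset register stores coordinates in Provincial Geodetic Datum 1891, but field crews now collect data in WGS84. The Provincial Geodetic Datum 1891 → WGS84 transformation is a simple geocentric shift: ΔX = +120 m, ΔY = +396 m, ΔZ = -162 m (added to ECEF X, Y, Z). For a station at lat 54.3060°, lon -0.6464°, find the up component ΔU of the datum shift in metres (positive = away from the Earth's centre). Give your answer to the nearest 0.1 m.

At φ = 54.3060°, λ = -0.6464°: sin φ = 0.812145, cos φ = 0.583456, sin λ = -0.011282, cos λ = 0.999936.
ΔU = cos φ cos λ·ΔX + cos φ sin λ·ΔY + sin φ·ΔZ = (0.583456)(0.999936)(120) + (0.583456)(-0.011282)(396) + (0.812145)(-162) = -64.16 m.

ΔU = -64.2 m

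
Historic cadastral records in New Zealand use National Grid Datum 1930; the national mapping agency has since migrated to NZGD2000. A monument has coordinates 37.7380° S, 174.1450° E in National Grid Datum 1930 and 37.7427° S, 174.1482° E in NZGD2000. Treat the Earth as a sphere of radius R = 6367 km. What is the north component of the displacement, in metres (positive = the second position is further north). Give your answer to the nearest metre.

Δφ = -37.7427° − -37.7380° = -0.0047°; Δλ = 174.1482° − 174.1450° = +0.0032°.
1° along a meridian = πR/180 = 111125 m.
ΔN = Δφ × 111125 = -522.3 m; ΔE = Δλ × 111125 × cos(-37.7380°) = +0.0032 × 111125 × 0.790818 = 281.2 m.

ΔN = -522 m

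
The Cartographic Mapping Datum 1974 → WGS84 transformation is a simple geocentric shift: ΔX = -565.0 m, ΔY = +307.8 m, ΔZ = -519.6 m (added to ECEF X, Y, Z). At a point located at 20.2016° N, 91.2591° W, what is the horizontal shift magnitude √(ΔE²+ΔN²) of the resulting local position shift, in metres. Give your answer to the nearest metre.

The local east axis at (φ, λ) is (−sin λ, cos λ, 0), so ΔE = −sin(-91.2591°)·(-565.0) + cos(-91.2591°)·307.8 = -571.63 m.
The local north axis is (−sin φ cos λ, −sin φ sin λ, cos φ), giving ΔN = -4.287 + 106.265 − 487.636 = -385.66 m.
Horizontal magnitude = √(ΔE² + ΔN²) = √((-571.63)² + (-385.66)²) = 689.56 m.

690 m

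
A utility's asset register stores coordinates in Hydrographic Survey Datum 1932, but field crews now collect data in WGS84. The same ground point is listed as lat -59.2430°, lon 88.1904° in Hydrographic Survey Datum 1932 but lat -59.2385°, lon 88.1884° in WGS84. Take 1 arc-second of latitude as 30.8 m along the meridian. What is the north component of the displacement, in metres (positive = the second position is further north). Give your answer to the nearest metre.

ΔN = 499 m

Δφ = -59.2385° − -59.2430° = +0.0045°; Δλ = 88.1884° − 88.1904° = -0.0020°.
1° of latitude = 3600 × 30.80 = 110880 m.
ΔN = Δφ × 110880 = 499.0 m; ΔE = Δλ × 110880 × cos(-59.2430°) = -0.0020 × 110880 × 0.511398 = -113.4 m.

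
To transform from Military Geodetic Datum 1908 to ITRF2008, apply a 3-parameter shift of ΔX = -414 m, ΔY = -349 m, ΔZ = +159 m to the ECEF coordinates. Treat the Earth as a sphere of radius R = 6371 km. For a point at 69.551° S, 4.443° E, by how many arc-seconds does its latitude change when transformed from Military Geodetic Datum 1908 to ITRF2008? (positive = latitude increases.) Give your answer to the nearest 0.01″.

sin φ = -0.936984, cos φ = 0.349373, sin λ = 0.077467, cos λ = 0.996995.
North component: ΔN = −sin φ cos λ·ΔX − sin φ sin λ·ΔY + cos φ·ΔZ = −(-0.936984)(0.996995)(-414) − (-0.936984)(0.077467)(-349) + (0.349373)(159) = -356.53 m.
1° of latitude spans πR/180 = 111195 m, so Δφ = -356.53 / 111195 × 3600 = -11.543″.

Δφ = -11.54″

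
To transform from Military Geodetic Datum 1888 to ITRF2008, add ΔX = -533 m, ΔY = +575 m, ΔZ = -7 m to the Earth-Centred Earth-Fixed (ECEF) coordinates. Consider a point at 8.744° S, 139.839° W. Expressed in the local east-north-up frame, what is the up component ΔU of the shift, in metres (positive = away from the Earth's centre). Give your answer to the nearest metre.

ΔU = 37 m

At φ = -8.744°, λ = -139.839°: sin φ = -0.152020, cos φ = 0.988377, sin λ = -0.644938, cos λ = -0.764235.
ΔU = cos φ cos λ·ΔX + cos φ sin λ·ΔY + sin φ·ΔZ = (0.988377)(-0.764235)(-533) + (0.988377)(-0.644938)(575) + (-0.152020)(-7) = 37.14 m.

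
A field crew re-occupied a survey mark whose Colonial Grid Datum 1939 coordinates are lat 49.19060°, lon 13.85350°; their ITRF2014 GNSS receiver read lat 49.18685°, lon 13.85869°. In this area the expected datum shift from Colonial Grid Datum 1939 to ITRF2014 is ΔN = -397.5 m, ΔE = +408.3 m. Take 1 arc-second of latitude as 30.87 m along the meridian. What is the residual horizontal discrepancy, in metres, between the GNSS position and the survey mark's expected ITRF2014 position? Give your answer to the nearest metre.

37 m

Observed coordinate differences: Δφ = -0.00375°, Δλ = +0.00519°.
Converting to metres (1° lat = 111132 m, cos φ = 0.653545): observed ΔN = -416.7 m, observed ΔE = 376.9 m.
Subtracting the expected shift leaves a residual of -416.7 − (-397.5) = -19.2 m north and 376.9 − (408.3) = -31.4 m east.
Residual distance = √((-19.2)² + (-31.4)²) = 36.8 m.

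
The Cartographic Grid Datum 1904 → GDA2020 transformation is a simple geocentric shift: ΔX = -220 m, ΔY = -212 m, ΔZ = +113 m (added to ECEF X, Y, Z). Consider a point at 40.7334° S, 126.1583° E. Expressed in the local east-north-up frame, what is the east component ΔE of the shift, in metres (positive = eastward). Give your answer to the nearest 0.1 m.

ΔE = 302.7 m

At φ = -40.7334°, λ = 126.1583°: sin φ = -0.652540, cos φ = 0.757754, sin λ = 0.807390, cos λ = -0.590018.
ΔE = −sin λ·ΔX + cos λ·ΔY = −(0.807390)·(-220) + (-0.590018)·(-212) = 302.71 m.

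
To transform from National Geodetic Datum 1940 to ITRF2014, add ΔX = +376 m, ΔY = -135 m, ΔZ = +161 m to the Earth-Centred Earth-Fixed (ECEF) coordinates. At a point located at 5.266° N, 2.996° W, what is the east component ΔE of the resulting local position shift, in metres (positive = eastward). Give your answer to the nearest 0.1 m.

At φ = 5.266°, λ = -2.996°: sin φ = 0.091780, cos φ = 0.995779, sin λ = -0.052266, cos λ = 0.998633.
ΔE = −sin λ·ΔX + cos λ·ΔY = −(-0.052266)·(376) + (0.998633)·(-135) = -115.16 m.

ΔE = -115.2 m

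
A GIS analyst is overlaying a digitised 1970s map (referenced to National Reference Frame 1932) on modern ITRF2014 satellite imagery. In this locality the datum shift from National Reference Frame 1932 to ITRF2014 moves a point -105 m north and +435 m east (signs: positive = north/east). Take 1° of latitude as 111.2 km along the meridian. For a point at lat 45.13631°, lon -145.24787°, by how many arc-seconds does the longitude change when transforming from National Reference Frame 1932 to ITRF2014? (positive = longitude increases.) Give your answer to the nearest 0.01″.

At latitude 45.13631°, cos φ = 0.705423.
1° of longitude at this latitude = 111.2 × cos φ = 78.44 km, so Δλ = 435.0 / 78443.0 = 0.0055454° = 19.964″.

Δλ = 19.96″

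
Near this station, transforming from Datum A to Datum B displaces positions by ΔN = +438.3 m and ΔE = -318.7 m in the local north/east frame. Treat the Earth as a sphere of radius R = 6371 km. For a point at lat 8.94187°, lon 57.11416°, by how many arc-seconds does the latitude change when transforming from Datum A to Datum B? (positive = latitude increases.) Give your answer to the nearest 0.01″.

On a sphere of radius R, 1 rad of latitude = R, so Δφ = ΔN / R = 438.3 / 6371000 = 6.8796e-05 rad = 14.190″.

Δφ = 14.19″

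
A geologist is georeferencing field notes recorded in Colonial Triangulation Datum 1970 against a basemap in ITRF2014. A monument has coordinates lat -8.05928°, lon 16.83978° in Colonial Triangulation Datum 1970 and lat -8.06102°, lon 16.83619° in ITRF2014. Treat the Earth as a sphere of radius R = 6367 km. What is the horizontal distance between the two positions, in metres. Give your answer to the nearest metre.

440 m

Δφ = -8.06102° − -8.05928° = -0.00174°; Δλ = 16.83619° − 16.83978° = -0.00359°.
1° along a meridian = πR/180 = 111125 m.
ΔN = Δφ × 111125 = -193.4 m; ΔE = Δλ × 111125 × cos(-8.05928°) = -0.00359 × 111125 × 0.990124 = -395.0 m.
Distance = √(ΔE² + ΔN²) = √((-395.0)² + (-193.4)²) = 439.8 m.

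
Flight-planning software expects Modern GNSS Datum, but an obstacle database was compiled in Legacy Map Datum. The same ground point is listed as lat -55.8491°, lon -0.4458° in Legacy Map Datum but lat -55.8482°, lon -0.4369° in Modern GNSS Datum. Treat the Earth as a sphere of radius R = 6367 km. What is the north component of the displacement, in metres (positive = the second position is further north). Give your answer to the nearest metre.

ΔN = 100 m

Δφ = -55.8482° − -55.8491° = +0.0009°; Δλ = -0.4369° − -0.4458° = +0.0089°.
1° along a meridian = πR/180 = 111125 m.
ΔN = Δφ × 111125 = 100.0 m; ΔE = Δλ × 111125 × cos(-55.8491°) = +0.0089 × 111125 × 0.561374 = 555.2 m.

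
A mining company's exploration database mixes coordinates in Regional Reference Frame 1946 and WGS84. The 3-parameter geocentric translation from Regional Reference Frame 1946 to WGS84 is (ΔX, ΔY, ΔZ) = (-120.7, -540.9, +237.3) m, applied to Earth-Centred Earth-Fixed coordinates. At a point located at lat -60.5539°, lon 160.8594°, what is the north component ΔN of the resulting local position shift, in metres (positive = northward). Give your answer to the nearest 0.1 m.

ΔN = 61.5 m

At φ = -60.5539°, λ = 160.8594°: sin φ = -0.870819, cos φ = 0.491605, sin λ = 0.327887, cos λ = -0.944717.
ΔN = −sin φ cos λ·ΔX − sin φ sin λ·ΔY + cos φ·ΔZ = −(-0.870819)(-0.944717)(-120.7) − (-0.870819)(0.327887)(-540.9) + (0.491605)(237.3) = 61.51 m.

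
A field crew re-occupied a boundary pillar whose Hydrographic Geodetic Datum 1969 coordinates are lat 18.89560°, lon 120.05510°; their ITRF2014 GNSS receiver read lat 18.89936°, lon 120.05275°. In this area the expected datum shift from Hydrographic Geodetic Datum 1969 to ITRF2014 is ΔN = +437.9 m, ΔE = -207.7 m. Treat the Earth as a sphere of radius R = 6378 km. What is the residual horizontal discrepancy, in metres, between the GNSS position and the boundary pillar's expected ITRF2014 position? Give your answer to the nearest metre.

Observed coordinate differences: Δφ = +0.00376°, Δλ = -0.00235°.
Converting to metres (1° lat = 111317 m, cos φ = 0.946110): observed ΔN = 418.6 m, observed ΔE = -247.5 m.
Subtracting the expected shift leaves a residual of 418.6 − (437.9) = -19.3 m north and -247.5 − (-207.7) = -39.8 m east.
Residual distance = √((-19.3)² + (-39.8)²) = 44.3 m.

44 m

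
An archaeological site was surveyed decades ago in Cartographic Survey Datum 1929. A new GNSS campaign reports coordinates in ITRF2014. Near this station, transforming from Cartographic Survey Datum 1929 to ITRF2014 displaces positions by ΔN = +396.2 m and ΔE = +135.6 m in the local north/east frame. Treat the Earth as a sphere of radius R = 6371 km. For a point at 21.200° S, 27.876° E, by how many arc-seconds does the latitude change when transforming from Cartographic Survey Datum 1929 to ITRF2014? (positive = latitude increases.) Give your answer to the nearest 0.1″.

On a sphere of radius R, 1 rad of latitude = R, so Δφ = ΔN / R = 396.2 / 6371000 = 6.2188e-05 rad = 12.827″.

Δφ = 12.8″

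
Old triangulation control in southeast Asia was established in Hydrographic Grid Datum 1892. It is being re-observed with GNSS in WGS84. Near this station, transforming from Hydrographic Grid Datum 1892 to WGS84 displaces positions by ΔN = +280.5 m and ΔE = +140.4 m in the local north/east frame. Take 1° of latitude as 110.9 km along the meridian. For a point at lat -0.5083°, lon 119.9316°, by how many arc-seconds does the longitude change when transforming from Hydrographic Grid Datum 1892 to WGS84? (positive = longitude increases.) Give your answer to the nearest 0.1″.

Δλ = 4.6″

At latitude -0.5083°, cos φ = 0.999961.
1° of longitude at this latitude = 110.9 × cos φ = 110.90 km, so Δλ = 140.4 / 110895.6 = 0.0012661° = 4.558″.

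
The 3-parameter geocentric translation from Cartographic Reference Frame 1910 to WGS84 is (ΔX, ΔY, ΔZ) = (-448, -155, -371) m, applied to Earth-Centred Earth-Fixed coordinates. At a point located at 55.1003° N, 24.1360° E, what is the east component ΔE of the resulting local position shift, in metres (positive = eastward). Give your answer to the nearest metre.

ΔE = 42 m

At φ = 55.1003°, λ = 24.1360°: sin φ = 0.820155, cos φ = 0.572142, sin λ = 0.408904, cos λ = 0.912577.
ΔE = −sin λ·ΔX + cos λ·ΔY = −(0.408904)·(-448) + (0.912577)·(-155) = 41.74 m.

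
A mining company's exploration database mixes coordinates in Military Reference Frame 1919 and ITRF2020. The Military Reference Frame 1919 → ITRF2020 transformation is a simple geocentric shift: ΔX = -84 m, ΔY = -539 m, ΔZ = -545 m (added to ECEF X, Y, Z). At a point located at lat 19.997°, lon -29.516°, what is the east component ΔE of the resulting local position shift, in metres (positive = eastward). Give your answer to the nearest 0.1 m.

The local east axis at (φ, λ) is (−sin λ, cos λ, 0), so ΔE = −sin(-29.516°)·(-84) + cos(-29.516°)·(-539) = -510.43 m.

ΔE = -510.4 m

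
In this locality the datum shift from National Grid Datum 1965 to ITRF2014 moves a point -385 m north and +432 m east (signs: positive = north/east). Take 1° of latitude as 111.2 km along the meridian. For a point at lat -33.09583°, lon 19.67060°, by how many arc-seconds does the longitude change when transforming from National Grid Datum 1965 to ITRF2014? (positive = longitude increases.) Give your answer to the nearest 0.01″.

Δλ = 16.69″

At latitude -33.09583°, cos φ = 0.837758.
1° of longitude at this latitude = 111.2 × cos φ = 93.16 km, so Δλ = 432.0 / 93158.7 = 0.0046372° = 16.694″.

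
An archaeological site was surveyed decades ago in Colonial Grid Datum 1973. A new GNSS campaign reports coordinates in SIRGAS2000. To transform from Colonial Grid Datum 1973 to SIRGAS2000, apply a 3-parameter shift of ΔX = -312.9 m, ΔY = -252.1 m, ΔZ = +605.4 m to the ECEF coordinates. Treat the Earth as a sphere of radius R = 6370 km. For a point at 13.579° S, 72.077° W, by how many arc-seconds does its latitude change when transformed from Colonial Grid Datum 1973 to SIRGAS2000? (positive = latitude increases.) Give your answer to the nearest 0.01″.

Δφ = 20.15″

sin φ = -0.234786, cos φ = 0.972047, sin λ = -0.951471, cos λ = 0.307739.
North component: ΔN = −sin φ cos λ·ΔX − sin φ sin λ·ΔY + cos φ·ΔZ = −(-0.234786)(0.307739)(-312.9) − (-0.234786)(-0.951471)(-252.1) + (0.972047)(605.4) = 622.19 m.
1° of latitude spans πR/180 = 111177 m, so Δφ = 622.19 / 111177 × 3600 = 20.147″.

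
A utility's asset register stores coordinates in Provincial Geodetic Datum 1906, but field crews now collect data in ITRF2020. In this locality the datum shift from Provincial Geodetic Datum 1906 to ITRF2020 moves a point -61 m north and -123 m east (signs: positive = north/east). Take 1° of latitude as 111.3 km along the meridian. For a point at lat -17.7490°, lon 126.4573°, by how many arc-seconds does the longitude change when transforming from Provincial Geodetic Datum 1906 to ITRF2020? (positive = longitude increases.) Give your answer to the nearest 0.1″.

At latitude -17.7490°, cos φ = 0.952401.
1° of longitude at this latitude = 111.3 × cos φ = 106.00 km, so Δλ = -123.0 / 106002.2 = -0.0011604° = -4.177″.

Δλ = -4.2″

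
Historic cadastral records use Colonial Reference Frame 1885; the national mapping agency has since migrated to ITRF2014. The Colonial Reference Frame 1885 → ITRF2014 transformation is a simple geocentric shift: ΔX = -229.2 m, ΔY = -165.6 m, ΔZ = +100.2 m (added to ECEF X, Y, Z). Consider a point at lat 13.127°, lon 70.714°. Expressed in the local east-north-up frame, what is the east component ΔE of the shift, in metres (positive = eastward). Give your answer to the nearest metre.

ΔE = 162 m

At φ = 13.127°, λ = 70.714°: sin φ = 0.227110, cos φ = 0.973869, sin λ = 0.943882, cos λ = 0.330284.
ΔE = −sin λ·ΔX + cos λ·ΔY = −(0.943882)·(-229.2) + (0.330284)·(-165.6) = 161.64 m.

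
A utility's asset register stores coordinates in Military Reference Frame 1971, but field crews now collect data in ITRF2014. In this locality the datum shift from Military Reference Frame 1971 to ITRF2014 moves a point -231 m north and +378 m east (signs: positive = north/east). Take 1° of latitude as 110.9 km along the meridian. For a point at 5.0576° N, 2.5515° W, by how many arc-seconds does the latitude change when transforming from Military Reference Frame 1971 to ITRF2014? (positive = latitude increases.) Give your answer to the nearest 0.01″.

Δφ = -7.50″

1° of latitude = 110.9 km, so Δφ = -231.0 / 110900 = -0.0020830° = -7.499″.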